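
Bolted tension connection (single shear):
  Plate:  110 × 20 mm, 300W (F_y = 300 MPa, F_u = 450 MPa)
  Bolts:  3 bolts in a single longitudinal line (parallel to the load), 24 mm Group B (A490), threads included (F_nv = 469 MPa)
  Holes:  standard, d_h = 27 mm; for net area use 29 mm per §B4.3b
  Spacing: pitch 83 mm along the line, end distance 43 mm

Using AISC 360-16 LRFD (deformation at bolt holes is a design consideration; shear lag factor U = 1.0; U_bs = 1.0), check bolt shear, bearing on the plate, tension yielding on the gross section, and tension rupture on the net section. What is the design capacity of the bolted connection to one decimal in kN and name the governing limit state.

Bolt shear: A_b = π(24)²/4 = 452.39 mm². φR_n = 0.75 × 469 × 452.39 × 3 × 1 = 477.4 kN.
Bearing (20 mm plate, F_u = 450 MPa): end bolts L_c = 43 − 27/2 = 29.5, R_n = min(1.2×29.5×20×450, 2.4×24×20×450) = 318.6 kN/bolt; interior L_c = 83 − 27 = 56, R_n = 518.4 kN/bolt. φR_n = 0.75 × (1×318.6 + 2×518.4) = 1016.6 kN.
Tension yield (gross): A_g = 110×20 = 2200 mm². φR_n = 0.90 × 300 × 2200 = 594.0 kN.
Tension rupture (net): A_n = (110 − 1×29)×20 = 1620 mm² (U = 1.0, A_e = A_n). φR_n = 0.75 × 450 × 1620 = 546.8 kN.
Governing: min(477.4, 1016.6, 594.0, 546.8) = 477.4 kN → bolt shear.

477.4 kN (bolt shear governs)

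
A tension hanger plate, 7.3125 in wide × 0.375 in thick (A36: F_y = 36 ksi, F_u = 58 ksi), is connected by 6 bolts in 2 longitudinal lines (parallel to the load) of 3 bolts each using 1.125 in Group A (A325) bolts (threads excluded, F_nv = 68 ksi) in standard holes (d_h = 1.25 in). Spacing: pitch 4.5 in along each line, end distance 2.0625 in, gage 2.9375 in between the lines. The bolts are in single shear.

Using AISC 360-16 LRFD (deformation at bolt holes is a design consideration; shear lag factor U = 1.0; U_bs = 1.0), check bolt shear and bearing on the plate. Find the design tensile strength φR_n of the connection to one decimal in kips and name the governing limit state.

232.5 kips (bearing governs)

Bolt shear: A_b = π(1.125)²/4 = 0.99402 in². φR_n = 0.75 × 68 × 0.99402 × 6 × 1 = 304.2 kips.
Bearing (0.375 in plate, F_u = 58 ksi): end bolts L_c = 2.0625 − 1.25/2 = 1.4375, R_n = min(1.2×1.4375×0.375×58, 2.4×1.125×0.375×58) = 37.519 kips/bolt; interior L_c = 4.5 − 1.25 = 3.25, R_n = 58.725 kips/bolt. φR_n = 0.75 × (2×37.519 + 4×58.725) = 232.5 kips.
Governing: min(304.2, 232.5) = 232.5 kips → bearing.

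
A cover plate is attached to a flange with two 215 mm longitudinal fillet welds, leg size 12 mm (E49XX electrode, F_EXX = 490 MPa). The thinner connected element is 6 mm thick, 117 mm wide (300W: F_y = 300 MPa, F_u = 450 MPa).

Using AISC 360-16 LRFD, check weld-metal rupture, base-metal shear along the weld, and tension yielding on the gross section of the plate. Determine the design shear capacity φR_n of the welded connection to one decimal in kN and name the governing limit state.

189.5 kN (gross-section yield governs)

Weld metal: throat = 0.707×12 = 8.484 mm, L = 2×215 = 430 mm. φR_n = 0.75 × 0.6 × 490 × 8.484 × 430 = 804.4 kN.
Base metal shear (6 mm plate): yield φR_n = 1.0×0.6×300×6×430 = 464.4 kN; rupture φR_n = 0.75×0.6×450×6×430 = 522.5 kN; take 464.4 kN (yield).
Tension yield (gross): A_g = 117×6 = 702 mm². φR_n = 0.90 × 300 × 702 = 189.5 kN.
Governing: min(804.4, 464.4, 189.5) = 189.5 kN → gross-section yield.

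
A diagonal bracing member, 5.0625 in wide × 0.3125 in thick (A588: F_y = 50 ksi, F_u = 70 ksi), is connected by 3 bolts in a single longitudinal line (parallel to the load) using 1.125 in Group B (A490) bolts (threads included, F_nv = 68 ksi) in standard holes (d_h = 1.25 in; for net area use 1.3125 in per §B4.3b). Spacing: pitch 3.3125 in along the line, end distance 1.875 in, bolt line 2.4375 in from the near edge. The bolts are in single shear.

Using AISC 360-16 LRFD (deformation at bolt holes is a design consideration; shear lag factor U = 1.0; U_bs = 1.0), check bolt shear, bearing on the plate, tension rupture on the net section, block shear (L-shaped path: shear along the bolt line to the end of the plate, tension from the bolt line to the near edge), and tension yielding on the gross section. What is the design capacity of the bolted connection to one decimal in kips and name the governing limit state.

Bolt shear: A_b = π(1.125)²/4 = 0.99402 in². φR_n = 0.75 × 68 × 0.99402 × 3 × 1 = 152.1 kips.
Bearing (0.3125 in plate, F_u = 70 ksi): end bolts L_c = 1.875 − 1.25/2 = 1.25, R_n = min(1.2×1.25×0.3125×70, 2.4×1.125×0.3125×70) = 32.813 kips/bolt; interior L_c = 3.3125 − 1.25 = 2.0625, R_n = 54.141 kips/bolt. φR_n = 0.75 × (1×32.813 + 2×54.141) = 105.8 kips.
Tension rupture (net): A_n = (5.0625 − 1×1.3125)×0.3125 = 1.1719 in² (U = 1.0, A_e = A_n). φR_n = 0.75 × 70 × 1.1719 = 61.5 kips.
Block shear: shear path 1×[1.875+2×3.3125] = 1×8.5 in, A_gv = 2.6563, A_nv = 1×(8.5 − 2.5×1.3125)×0.3125 = 1.6309 in²; tension to near edge: (2.4375 − 0.5×1.3125)×0.3125 = 0.55664 in². R_n = min(0.6×70×1.6309, 0.6×50×2.6563) + 1.0×70×0.55664 = min(68.498, 79.689) + 38.965 = 107.46 kips. φR_n = 0.75 × 107.46 = 80.6 kips.
Tension yield (gross): A_g = 5.0625×0.3125 = 1.582 in². φR_n = 0.90 × 50 × 1.582 = 71.2 kips.
Governing: min(152.1, 105.8, 61.5, 80.6, 71.2) = 61.5 kips → net-section rupture.

61.5 kips (net-section rupture governs)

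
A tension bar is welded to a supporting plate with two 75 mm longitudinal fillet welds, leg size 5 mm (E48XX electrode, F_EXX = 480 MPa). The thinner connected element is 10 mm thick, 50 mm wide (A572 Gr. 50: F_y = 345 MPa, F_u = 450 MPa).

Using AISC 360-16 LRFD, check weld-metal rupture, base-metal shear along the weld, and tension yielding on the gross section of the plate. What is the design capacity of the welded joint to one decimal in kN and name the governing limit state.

114.5 kN (weld metal governs)

Weld metal: throat = 0.707×5 = 3.535 mm, L = 2×75 = 150 mm. φR_n = 0.75 × 0.6 × 480 × 3.535 × 150 = 114.5 kN.
Base metal shear (10 mm plate): yield φR_n = 1.0×0.6×345×10×150 = 310.5 kN; rupture φR_n = 0.75×0.6×450×10×150 = 303.8 kN; take 303.8 kN (rupture).
Tension yield (gross): A_g = 50×10 = 500 mm². φR_n = 0.90 × 345 × 500 = 155.3 kN.
Governing: min(114.5, 303.8, 155.3) = 114.5 kN → weld metal.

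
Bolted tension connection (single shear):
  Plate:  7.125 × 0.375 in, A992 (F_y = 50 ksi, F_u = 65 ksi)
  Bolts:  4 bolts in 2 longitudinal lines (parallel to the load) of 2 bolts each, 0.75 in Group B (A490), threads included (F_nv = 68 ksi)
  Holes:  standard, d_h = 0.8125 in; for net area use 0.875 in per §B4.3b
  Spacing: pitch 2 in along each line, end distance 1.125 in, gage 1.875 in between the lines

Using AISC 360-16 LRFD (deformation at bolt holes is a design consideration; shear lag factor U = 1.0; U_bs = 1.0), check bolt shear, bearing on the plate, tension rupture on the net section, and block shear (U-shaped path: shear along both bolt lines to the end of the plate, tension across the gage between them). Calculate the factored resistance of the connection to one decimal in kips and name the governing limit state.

Bolt shear: A_b = π(0.75)²/4 = 0.44179 in². φR_n = 0.75 × 68 × 0.44179 × 4 × 1 = 90.1 kips.
Bearing (0.375 in plate, F_u = 65 ksi): end bolts L_c = 1.125 − 0.8125/2 = 0.71875, R_n = min(1.2×0.71875×0.375×65, 2.4×0.75×0.375×65) = 21.023 kips/bolt; interior L_c = 2 − 0.8125 = 1.1875, R_n = 34.734 kips/bolt. φR_n = 0.75 × (2×21.023 + 2×34.734) = 83.6 kips.
Tension rupture (net): A_n = (7.125 − 2×0.875)×0.375 = 2.0156 in² (U = 1.0, A_e = A_n). φR_n = 0.75 × 65 × 2.0156 = 98.3 kips.
Block shear: shear path 2×[1.125+1×2] = 2×3.125 in, A_gv = 2.3438, A_nv = 2×(3.125 − 1.5×0.875)×0.375 = 1.3594 in²; tension across gage: (1.875 − 1×0.875)×0.375 = 0.375 in². R_n = min(0.6×65×1.3594, 0.6×50×2.3438) + 1.0×65×0.375 = min(53.017, 70.314) + 24.375 = 77.392 kips. φR_n = 0.75 × 77.392 = 58.0 kips.
Governing: min(90.1, 83.6, 98.3, 58.0) = 58.0 kips → block shear.

58.0 kips (block shear governs)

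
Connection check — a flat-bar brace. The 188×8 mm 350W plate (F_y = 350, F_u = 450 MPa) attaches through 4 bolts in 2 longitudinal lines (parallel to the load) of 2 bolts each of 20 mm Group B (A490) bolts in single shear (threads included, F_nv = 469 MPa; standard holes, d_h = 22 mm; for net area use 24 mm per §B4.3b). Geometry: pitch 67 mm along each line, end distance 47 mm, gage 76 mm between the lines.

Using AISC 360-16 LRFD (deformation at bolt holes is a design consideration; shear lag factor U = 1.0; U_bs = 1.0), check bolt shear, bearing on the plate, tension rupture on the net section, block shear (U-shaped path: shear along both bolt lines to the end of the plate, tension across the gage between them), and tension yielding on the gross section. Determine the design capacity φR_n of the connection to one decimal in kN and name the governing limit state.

Bolt shear: A_b = π(20)²/4 = 314.16 mm². φR_n = 0.75 × 469 × 314.16 × 4 × 1 = 442.0 kN.
Bearing (8 mm plate, F_u = 450 MPa): end bolts L_c = 47 − 22/2 = 36, R_n = min(1.2×36×8×450, 2.4×20×8×450) = 155.52 kN/bolt; interior L_c = 67 − 22 = 45, R_n = 172.8 kN/bolt. φR_n = 0.75 × (2×155.52 + 2×172.8) = 492.5 kN.
Tension rupture (net): A_n = (188 − 2×24)×8 = 1120 mm² (U = 1.0, A_e = A_n). φR_n = 0.75 × 450 × 1120 = 378.0 kN.
Block shear: shear path 2×[47+1×67] = 2×114 mm, A_gv = 1824, A_nv = 2×(114 − 1.5×24)×8 = 1248 mm²; tension across gage: (76 − 1×24)×8 = 416 mm². R_n = min(0.6×450×1248, 0.6×350×1824) + 1.0×450×416 = min(336.96, 383.04) + 187.2 = 524.16 kN. φR_n = 0.75 × 524.16 = 393.1 kN.
Tension yield (gross): A_g = 188×8 = 1504 mm². φR_n = 0.90 × 350 × 1504 = 473.8 kN.
Governing: min(442.0, 492.5, 378.0, 393.1, 473.8) = 378.0 kN → net-section rupture.

378.0 kN (net-section rupture governs)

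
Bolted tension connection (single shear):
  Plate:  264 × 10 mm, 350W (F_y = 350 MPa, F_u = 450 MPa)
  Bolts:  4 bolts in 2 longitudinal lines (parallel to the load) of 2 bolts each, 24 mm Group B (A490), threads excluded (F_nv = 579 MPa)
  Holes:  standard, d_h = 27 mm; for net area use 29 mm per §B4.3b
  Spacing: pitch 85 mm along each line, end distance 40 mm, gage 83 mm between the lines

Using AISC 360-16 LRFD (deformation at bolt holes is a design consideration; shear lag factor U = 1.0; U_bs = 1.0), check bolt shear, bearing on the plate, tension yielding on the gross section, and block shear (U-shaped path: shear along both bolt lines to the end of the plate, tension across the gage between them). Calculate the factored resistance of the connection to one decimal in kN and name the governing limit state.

Bolt shear: A_b = π(24)²/4 = 452.39 mm². φR_n = 0.75 × 579 × 452.39 × 4 × 1 = 785.8 kN.
Bearing (10 mm plate, F_u = 450 MPa): end bolts L_c = 40 − 27/2 = 26.5, R_n = min(1.2×26.5×10×450, 2.4×24×10×450) = 143.1 kN/bolt; interior L_c = 85 − 27 = 58, R_n = 259.2 kN/bolt. φR_n = 0.75 × (2×143.1 + 2×259.2) = 603.5 kN.
Tension yield (gross): A_g = 264×10 = 2640 mm². φR_n = 0.90 × 350 × 2640 = 831.6 kN.
Block shear: shear path 2×[40+1×85] = 2×125 mm, A_gv = 2500, A_nv = 2×(125 − 1.5×29)×10 = 1630 mm²; tension across gage: (83 − 1×29)×10 = 540 mm². R_n = min(0.6×450×1630, 0.6×350×2500) + 1.0×450×540 = min(440.1, 525) + 243 = 683.1 kN. φR_n = 0.75 × 683.1 = 512.3 kN.
Governing: min(785.8, 603.5, 831.6, 512.3) = 512.3 kN → block shear.

512.3 kN (block shear governs)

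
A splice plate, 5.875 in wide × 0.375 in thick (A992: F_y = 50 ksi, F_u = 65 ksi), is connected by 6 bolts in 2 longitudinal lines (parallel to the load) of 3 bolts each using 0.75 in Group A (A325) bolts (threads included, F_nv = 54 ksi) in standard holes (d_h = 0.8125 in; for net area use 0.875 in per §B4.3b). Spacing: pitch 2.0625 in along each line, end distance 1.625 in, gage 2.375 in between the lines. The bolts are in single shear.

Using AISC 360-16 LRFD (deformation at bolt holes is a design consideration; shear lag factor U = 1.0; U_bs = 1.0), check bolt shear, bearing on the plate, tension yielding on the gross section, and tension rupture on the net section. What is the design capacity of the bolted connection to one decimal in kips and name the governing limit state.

75.4 kips (net-section rupture governs)

Bolt shear: A_b = π(0.75)²/4 = 0.44179 in². φR_n = 0.75 × 54 × 0.44179 × 6 × 1 = 107.4 kips.
Bearing (0.375 in plate, F_u = 65 ksi): end bolts L_c = 1.625 − 0.8125/2 = 1.21875, R_n = min(1.2×1.21875×0.375×65, 2.4×0.75×0.375×65) = 35.648 kips/bolt; interior L_c = 2.0625 − 0.8125 = 1.25, R_n = 36.563 kips/bolt. φR_n = 0.75 × (2×35.648 + 4×36.563) = 163.2 kips.
Tension yield (gross): A_g = 5.875×0.375 = 2.2031 in². φR_n = 0.90 × 50 × 2.2031 = 99.1 kips.
Tension rupture (net): A_n = (5.875 − 2×0.875)×0.375 = 1.5469 in² (U = 1.0, A_e = A_n). φR_n = 0.75 × 65 × 1.5469 = 75.4 kips.
Governing: min(107.4, 163.2, 99.1, 75.4) = 75.4 kips → net-section rupture.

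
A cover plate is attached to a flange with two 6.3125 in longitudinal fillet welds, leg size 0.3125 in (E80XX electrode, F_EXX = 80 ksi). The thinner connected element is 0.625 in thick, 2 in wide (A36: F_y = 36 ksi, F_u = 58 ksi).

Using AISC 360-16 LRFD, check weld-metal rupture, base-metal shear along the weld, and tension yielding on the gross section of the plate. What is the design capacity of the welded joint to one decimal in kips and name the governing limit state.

Weld metal: throat = 0.707×0.3125 = 0.22094 in, L = 2×6.3125 = 12.625 in. φR_n = 0.75 × 0.6 × 80 × 0.22094 × 12.625 = 100.4 kips.
Base metal shear (0.625 in plate): yield φR_n = 1.0×0.6×36×0.625×12.625 = 170.4 kips; rupture φR_n = 0.75×0.6×58×0.625×12.625 = 205.9 kips; take 170.4 kips (yield).
Tension yield (gross): A_g = 2×0.625 = 1.25 in². φR_n = 0.90 × 36 × 1.25 = 40.5 kips.
Governing: min(100.4, 170.4, 40.5) = 40.5 kips → gross-section yield.

40.5 kips (gross-section yield governs)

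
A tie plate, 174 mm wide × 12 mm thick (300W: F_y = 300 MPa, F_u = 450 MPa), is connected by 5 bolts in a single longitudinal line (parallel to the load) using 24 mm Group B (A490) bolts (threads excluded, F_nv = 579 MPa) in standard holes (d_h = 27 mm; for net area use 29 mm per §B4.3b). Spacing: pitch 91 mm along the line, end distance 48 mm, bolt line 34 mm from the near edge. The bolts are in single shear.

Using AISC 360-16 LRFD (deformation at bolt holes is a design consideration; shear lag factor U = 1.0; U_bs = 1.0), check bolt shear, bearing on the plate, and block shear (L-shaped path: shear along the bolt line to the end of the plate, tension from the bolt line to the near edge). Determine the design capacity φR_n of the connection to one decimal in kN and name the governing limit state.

Bolt shear: A_b = π(24)²/4 = 452.39 mm². φR_n = 0.75 × 579 × 452.39 × 5 × 1 = 982.3 kN.
Bearing (12 mm plate, F_u = 450 MPa): end bolts L_c = 48 − 27/2 = 34.5, R_n = min(1.2×34.5×12×450, 2.4×24×12×450) = 223.56 kN/bolt; interior L_c = 91 − 27 = 64, R_n = 311.04 kN/bolt. φR_n = 0.75 × (1×223.56 + 4×311.04) = 1100.8 kN.
Block shear: shear path 1×[48+4×91] = 1×412 mm, A_gv = 4944, A_nv = 1×(412 − 4.5×29)×12 = 3378 mm²; tension to near edge: (34 − 0.5×29)×12 = 234 mm². R_n = min(0.6×450×3378, 0.6×300×4944) + 1.0×450×234 = min(912.06, 889.92) + 105.3 = 995.22 kN. φR_n = 0.75 × 995.22 = 746.4 kN.
Governing: min(982.3, 1100.8, 746.4) = 746.4 kN → block shear.

746.4 kN (block shear governs)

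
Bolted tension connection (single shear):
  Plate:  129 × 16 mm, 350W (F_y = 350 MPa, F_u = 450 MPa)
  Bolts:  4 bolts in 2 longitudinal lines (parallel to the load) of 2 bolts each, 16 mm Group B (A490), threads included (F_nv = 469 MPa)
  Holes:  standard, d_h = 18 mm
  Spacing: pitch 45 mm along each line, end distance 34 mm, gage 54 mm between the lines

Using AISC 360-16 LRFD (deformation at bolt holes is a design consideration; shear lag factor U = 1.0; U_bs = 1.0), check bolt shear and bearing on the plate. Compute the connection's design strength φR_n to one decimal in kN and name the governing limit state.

Bolt shear: A_b = π(16)²/4 = 201.06 mm². φR_n = 0.75 × 469 × 201.06 × 4 × 1 = 282.9 kN.
Bearing (16 mm plate, F_u = 450 MPa): end bolts L_c = 34 − 18/2 = 25, R_n = min(1.2×25×16×450, 2.4×16×16×450) = 216 kN/bolt; interior L_c = 45 − 18 = 27, R_n = 233.28 kN/bolt. φR_n = 0.75 × (2×216 + 2×233.28) = 673.9 kN.
Governing: min(282.9, 673.9) = 282.9 kN → bolt shear.

282.9 kN (bolt shear governs)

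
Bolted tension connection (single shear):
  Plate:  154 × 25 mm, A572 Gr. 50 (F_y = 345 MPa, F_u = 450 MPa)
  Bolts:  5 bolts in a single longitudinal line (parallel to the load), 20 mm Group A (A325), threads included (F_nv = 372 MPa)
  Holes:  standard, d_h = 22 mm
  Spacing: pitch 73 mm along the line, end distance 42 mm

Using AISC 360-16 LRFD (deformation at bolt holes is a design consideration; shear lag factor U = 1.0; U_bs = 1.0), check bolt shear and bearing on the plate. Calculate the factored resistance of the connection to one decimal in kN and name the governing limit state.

438.3 kN (bolt shear governs)

Bolt shear: A_b = π(20)²/4 = 314.16 mm². φR_n = 0.75 × 372 × 314.16 × 5 × 1 = 438.3 kN.
Bearing (25 mm plate, F_u = 450 MPa): end bolts L_c = 42 − 22/2 = 31, R_n = min(1.2×31×25×450, 2.4×20×25×450) = 418.5 kN/bolt; interior L_c = 73 − 22 = 51, R_n = 540 kN/bolt. φR_n = 0.75 × (1×418.5 + 4×540) = 1933.9 kN.
Governing: min(438.3, 1933.9) = 438.3 kN → bolt shear.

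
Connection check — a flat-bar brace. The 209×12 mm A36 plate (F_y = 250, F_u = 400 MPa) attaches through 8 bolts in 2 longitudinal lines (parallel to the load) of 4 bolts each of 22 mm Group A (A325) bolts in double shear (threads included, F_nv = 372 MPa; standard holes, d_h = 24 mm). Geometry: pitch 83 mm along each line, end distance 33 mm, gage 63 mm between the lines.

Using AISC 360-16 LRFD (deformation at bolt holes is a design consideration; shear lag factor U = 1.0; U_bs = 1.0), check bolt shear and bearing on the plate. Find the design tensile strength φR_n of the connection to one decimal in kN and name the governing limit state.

Bolt shear: A_b = π(22)²/4 = 380.13 mm². φR_n = 0.75 × 372 × 380.13 × 8 × 2 = 1696.9 kN.
Bearing (12 mm plate, F_u = 400 MPa): end bolts L_c = 33 − 24/2 = 21, R_n = min(1.2×21×12×400, 2.4×22×12×400) = 120.96 kN/bolt; interior L_c = 83 − 24 = 59, R_n = 253.44 kN/bolt. φR_n = 0.75 × (2×120.96 + 6×253.44) = 1321.9 kN.
Governing: min(1696.9, 1321.9) = 1321.9 kN → bearing.

1321.9 kN (bearing governs)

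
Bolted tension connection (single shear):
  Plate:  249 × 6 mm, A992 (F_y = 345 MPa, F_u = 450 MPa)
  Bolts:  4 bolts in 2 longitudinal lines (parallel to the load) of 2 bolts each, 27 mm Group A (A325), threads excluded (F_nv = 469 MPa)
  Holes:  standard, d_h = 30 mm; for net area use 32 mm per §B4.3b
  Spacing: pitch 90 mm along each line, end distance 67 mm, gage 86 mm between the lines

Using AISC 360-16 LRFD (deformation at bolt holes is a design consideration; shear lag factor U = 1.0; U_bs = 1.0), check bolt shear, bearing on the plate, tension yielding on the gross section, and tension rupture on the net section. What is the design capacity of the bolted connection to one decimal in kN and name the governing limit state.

374.6 kN (net-section rupture governs)

Bolt shear: A_b = π(27)²/4 = 572.56 mm². φR_n = 0.75 × 469 × 572.56 × 4 × 1 = 805.6 kN.
Bearing (6 mm plate, F_u = 450 MPa): end bolts L_c = 67 − 30/2 = 52, R_n = min(1.2×52×6×450, 2.4×27×6×450) = 168.48 kN/bolt; interior L_c = 90 − 30 = 60, R_n = 174.96 kN/bolt. φR_n = 0.75 × (2×168.48 + 2×174.96) = 515.2 kN.
Tension yield (gross): A_g = 249×6 = 1494 mm². φR_n = 0.90 × 345 × 1494 = 463.9 kN.
Tension rupture (net): A_n = (249 − 2×32)×6 = 1110 mm² (U = 1.0, A_e = A_n). φR_n = 0.75 × 450 × 1110 = 374.6 kN.
Governing: min(805.6, 515.2, 463.9, 374.6) = 374.6 kN → net-section rupture.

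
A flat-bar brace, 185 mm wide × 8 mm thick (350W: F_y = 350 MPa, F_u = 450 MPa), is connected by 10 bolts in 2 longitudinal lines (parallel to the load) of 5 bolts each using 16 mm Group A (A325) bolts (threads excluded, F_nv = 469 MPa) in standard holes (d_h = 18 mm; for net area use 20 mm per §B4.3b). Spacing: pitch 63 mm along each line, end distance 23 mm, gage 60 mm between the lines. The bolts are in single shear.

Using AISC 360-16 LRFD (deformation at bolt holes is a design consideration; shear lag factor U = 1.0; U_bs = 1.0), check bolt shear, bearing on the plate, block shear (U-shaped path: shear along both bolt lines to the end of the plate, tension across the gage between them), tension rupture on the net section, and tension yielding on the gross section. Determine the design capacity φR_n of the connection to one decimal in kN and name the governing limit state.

Bolt shear: A_b = π(16)²/4 = 201.06 mm². φR_n = 0.75 × 469 × 201.06 × 10 × 1 = 707.2 kN.
Bearing (8 mm plate, F_u = 450 MPa): end bolts L_c = 23 − 18/2 = 14, R_n = min(1.2×14×8×450, 2.4×16×8×450) = 60.48 kN/bolt; interior L_c = 63 − 18 = 45, R_n = 138.24 kN/bolt. φR_n = 0.75 × (2×60.48 + 8×138.24) = 920.2 kN.
Block shear: shear path 2×[23+4×63] = 2×275 mm, A_gv = 4400, A_nv = 2×(275 − 4.5×20)×8 = 2960 mm²; tension across gage: (60 − 1×20)×8 = 320 mm². R_n = min(0.6×450×2960, 0.6×350×4400) + 1.0×450×320 = min(799.2, 924) + 144 = 943.2 kN. φR_n = 0.75 × 943.2 = 707.4 kN.
Tension rupture (net): A_n = (185 − 2×20)×8 = 1160 mm² (U = 1.0, A_e = A_n). φR_n = 0.75 × 450 × 1160 = 391.5 kN.
Tension yield (gross): A_g = 185×8 = 1480 mm². φR_n = 0.90 × 350 × 1480 = 466.2 kN.
Governing: min(707.2, 920.2, 707.4, 391.5, 466.2) = 391.5 kN → net-section rupture.

391.5 kN (net-section rupture governs)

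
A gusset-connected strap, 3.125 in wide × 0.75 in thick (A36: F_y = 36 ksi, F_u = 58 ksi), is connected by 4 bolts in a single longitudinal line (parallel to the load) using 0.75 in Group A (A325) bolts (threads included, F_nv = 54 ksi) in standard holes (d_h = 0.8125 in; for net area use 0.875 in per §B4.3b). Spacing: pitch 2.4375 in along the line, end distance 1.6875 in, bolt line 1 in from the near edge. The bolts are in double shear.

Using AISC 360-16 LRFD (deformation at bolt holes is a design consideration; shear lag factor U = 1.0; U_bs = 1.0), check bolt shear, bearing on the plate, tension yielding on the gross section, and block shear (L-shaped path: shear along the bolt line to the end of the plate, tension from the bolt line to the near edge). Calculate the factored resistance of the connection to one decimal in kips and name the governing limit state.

Bolt shear: A_b = π(0.75)²/4 = 0.44179 in². φR_n = 0.75 × 54 × 0.44179 × 4 × 2 = 143.1 kips.
Bearing (0.75 in plate, F_u = 58 ksi): end bolts L_c = 1.6875 − 0.8125/2 = 1.28125, R_n = min(1.2×1.28125×0.75×58, 2.4×0.75×0.75×58) = 66.881 kips/bolt; interior L_c = 2.4375 − 0.8125 = 1.625, R_n = 78.3 kips/bolt. φR_n = 0.75 × (1×66.881 + 3×78.3) = 226.3 kips.
Tension yield (gross): A_g = 3.125×0.75 = 2.3438 in². φR_n = 0.90 × 36 × 2.3438 = 75.9 kips.
Block shear: shear path 1×[1.6875+3×2.4375] = 1×9 in, A_gv = 6.75, A_nv = 1×(9 − 3.5×0.875)×0.75 = 4.4531 in²; tension to near edge: (1 − 0.5×0.875)×0.75 = 0.42188 in². R_n = min(0.6×58×4.4531, 0.6×36×6.75) + 1.0×58×0.42188 = min(154.97, 145.8) + 24.469 = 170.27 kips. φR_n = 0.75 × 170.27 = 127.7 kips.
Governing: min(143.1, 226.3, 75.9, 127.7) = 75.9 kips → gross-section yield.

75.9 kips (gross-section yield governs)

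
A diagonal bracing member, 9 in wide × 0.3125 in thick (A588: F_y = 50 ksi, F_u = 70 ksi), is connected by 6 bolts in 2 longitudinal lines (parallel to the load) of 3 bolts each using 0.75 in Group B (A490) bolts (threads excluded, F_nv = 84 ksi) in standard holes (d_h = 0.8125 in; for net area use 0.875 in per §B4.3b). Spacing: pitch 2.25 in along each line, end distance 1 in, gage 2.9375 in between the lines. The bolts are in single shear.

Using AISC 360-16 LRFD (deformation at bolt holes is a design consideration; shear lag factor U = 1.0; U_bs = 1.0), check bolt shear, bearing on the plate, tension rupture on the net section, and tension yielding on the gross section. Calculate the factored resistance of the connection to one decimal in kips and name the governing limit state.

Bolt shear: A_b = π(0.75)²/4 = 0.44179 in². φR_n = 0.75 × 84 × 0.44179 × 6 × 1 = 167.0 kips.
Bearing (0.3125 in plate, F_u = 70 ksi): end bolts L_c = 1 − 0.8125/2 = 0.59375, R_n = min(1.2×0.59375×0.3125×70, 2.4×0.75×0.3125×70) = 15.586 kips/bolt; interior L_c = 2.25 − 0.8125 = 1.4375, R_n = 37.734 kips/bolt. φR_n = 0.75 × (2×15.586 + 4×37.734) = 136.6 kips.
Tension rupture (net): A_n = (9 − 2×0.875)×0.3125 = 2.2656 in² (U = 1.0, A_e = A_n). φR_n = 0.75 × 70 × 2.2656 = 118.9 kips.
Tension yield (gross): A_g = 9×0.3125 = 2.8125 in². φR_n = 0.90 × 50 × 2.8125 = 126.6 kips.
Governing: min(167.0, 136.6, 118.9, 126.6) = 118.9 kips → net-section rupture.

118.9 kips (net-section rupture governs)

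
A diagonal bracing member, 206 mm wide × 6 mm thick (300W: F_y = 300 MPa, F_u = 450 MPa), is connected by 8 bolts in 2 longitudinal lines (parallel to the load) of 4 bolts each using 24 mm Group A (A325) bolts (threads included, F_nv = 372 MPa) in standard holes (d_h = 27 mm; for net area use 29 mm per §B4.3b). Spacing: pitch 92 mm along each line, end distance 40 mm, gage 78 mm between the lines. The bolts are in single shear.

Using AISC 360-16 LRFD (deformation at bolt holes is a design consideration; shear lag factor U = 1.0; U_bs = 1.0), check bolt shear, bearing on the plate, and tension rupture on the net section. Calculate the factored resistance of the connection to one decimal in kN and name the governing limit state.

Bolt shear: A_b = π(24)²/4 = 452.39 mm². φR_n = 0.75 × 372 × 452.39 × 8 × 1 = 1009.7 kN.
Bearing (6 mm plate, F_u = 450 MPa): end bolts L_c = 40 − 27/2 = 26.5, R_n = min(1.2×26.5×6×450, 2.4×24×6×450) = 85.86 kN/bolt; interior L_c = 92 − 27 = 65, R_n = 155.52 kN/bolt. φR_n = 0.75 × (2×85.86 + 6×155.52) = 828.6 kN.
Tension rupture (net): A_n = (206 − 2×29)×6 = 888 mm² (U = 1.0, A_e = A_n). φR_n = 0.75 × 450 × 888 = 299.7 kN.
Governing: min(1009.7, 828.6, 299.7) = 299.7 kN → net-section rupture.

299.7 kN (net-section rupture governs)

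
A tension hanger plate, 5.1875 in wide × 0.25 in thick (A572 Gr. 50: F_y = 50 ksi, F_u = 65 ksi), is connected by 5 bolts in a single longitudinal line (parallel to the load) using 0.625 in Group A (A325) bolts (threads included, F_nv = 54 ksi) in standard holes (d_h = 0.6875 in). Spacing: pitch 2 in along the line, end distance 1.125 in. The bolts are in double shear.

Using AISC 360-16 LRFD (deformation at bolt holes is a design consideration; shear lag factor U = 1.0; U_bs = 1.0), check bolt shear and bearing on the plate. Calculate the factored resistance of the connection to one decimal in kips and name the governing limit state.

Bolt shear: A_b = π(0.625)²/4 = 0.3068 in². φR_n = 0.75 × 54 × 0.3068 × 5 × 2 = 124.3 kips.
Bearing (0.25 in plate, F_u = 65 ksi): end bolts L_c = 1.125 − 0.6875/2 = 0.78125, R_n = min(1.2×0.78125×0.25×65, 2.4×0.625×0.25×65) = 15.234 kips/bolt; interior L_c = 2 − 0.6875 = 1.3125, R_n = 24.375 kips/bolt. φR_n = 0.75 × (1×15.234 + 4×24.375) = 84.6 kips.
Governing: min(124.3, 84.6) = 84.6 kips → bearing.

84.6 kips (bearing governs)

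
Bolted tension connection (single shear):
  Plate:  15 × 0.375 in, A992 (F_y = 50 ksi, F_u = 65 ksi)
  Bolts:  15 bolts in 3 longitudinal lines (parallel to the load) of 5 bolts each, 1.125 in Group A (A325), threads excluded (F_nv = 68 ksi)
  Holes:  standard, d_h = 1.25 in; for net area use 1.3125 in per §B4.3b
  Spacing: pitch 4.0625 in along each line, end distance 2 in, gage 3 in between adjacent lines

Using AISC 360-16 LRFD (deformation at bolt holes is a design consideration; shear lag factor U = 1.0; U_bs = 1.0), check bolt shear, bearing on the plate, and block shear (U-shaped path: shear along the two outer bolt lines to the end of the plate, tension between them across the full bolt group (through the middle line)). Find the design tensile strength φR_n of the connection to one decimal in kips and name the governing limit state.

Bolt shear: A_b = π(1.125)²/4 = 0.99402 in². φR_n = 0.75 × 68 × 0.99402 × 15 × 1 = 760.4 kips.
Bearing (0.375 in plate, F_u = 65 ksi): end bolts L_c = 2 − 1.25/2 = 1.375, R_n = min(1.2×1.375×0.375×65, 2.4×1.125×0.375×65) = 40.219 kips/bolt; interior L_c = 4.0625 − 1.25 = 2.8125, R_n = 65.813 kips/bolt. φR_n = 0.75 × (3×40.219 + 12×65.813) = 682.8 kips.
Block shear: shear path 2×[2+4×4.0625] = 2×18.25 in, A_gv = 13.688, A_nv = 2×(18.25 − 4.5×1.3125)×0.375 = 9.2578 in²; tension across gage: (6 − 2×1.3125)×0.375 = 1.2656 in². R_n = min(0.6×65×9.2578, 0.6×50×13.688) + 1.0×65×1.2656 = min(361.05, 410.64) + 82.264 = 443.31 kips. φR_n = 0.75 × 443.31 = 332.5 kips.
Governing: min(760.4, 682.8, 332.5) = 332.5 kips → block shear.

332.5 kips (block shear governs)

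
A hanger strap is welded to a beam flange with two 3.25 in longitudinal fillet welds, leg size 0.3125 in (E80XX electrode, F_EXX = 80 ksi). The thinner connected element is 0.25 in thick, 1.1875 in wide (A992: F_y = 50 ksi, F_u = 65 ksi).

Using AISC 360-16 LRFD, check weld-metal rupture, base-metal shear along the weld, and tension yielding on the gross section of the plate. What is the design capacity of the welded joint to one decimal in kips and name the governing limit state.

Weld metal: throat = 0.707×0.3125 = 0.22094 in, L = 2×3.25 = 6.5 in. φR_n = 0.75 × 0.6 × 80 × 0.22094 × 6.5 = 51.7 kips.
Base metal shear (0.25 in plate): yield φR_n = 1.0×0.6×50×0.25×6.5 = 48.8 kips; rupture φR_n = 0.75×0.6×65×0.25×6.5 = 47.5 kips; take 47.5 kips (rupture).
Tension yield (gross): A_g = 1.1875×0.25 = 0.29688 in². φR_n = 0.90 × 50 × 0.29688 = 13.4 kips.
Governing: min(51.7, 47.5, 13.4) = 13.4 kips → gross-section yield.

13.4 kips (gross-section yield governs)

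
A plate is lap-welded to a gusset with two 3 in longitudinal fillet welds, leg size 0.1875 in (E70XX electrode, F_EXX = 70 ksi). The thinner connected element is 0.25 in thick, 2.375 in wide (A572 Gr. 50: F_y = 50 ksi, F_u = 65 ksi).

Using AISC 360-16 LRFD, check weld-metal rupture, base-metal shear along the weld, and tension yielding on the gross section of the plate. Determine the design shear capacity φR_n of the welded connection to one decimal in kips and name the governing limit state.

25.1 kips (weld metal governs)

Weld metal: throat = 0.707×0.1875 = 0.13256 in, L = 2×3 = 6 in. φR_n = 0.75 × 0.6 × 70 × 0.13256 × 6 = 25.1 kips.
Base metal shear (0.25 in plate): yield φR_n = 1.0×0.6×50×0.25×6 = 45.0 kips; rupture φR_n = 0.75×0.6×65×0.25×6 = 43.9 kips; take 43.9 kips (rupture).
Tension yield (gross): A_g = 2.375×0.25 = 0.59375 in². φR_n = 0.90 × 50 × 0.59375 = 26.7 kips.
Governing: min(25.1, 43.9, 26.7) = 25.1 kips → weld metal.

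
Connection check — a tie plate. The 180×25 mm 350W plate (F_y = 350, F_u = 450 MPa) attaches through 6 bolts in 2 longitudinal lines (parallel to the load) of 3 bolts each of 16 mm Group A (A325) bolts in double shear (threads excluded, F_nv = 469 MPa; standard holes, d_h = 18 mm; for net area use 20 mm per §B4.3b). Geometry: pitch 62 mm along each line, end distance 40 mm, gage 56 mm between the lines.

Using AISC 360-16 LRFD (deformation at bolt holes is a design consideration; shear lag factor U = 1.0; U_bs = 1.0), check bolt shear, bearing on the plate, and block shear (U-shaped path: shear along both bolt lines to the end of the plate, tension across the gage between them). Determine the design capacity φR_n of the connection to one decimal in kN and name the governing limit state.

Bolt shear: A_b = π(16)²/4 = 201.06 mm². φR_n = 0.75 × 469 × 201.06 × 6 × 2 = 848.7 kN.
Bearing (25 mm plate, F_u = 450 MPa): end bolts L_c = 40 − 18/2 = 31, R_n = min(1.2×31×25×450, 2.4×16×25×450) = 418.5 kN/bolt; interior L_c = 62 − 18 = 44, R_n = 432 kN/bolt. φR_n = 0.75 × (2×418.5 + 4×432) = 1923.8 kN.
Block shear: shear path 2×[40+2×62] = 2×164 mm, A_gv = 8200, A_nv = 2×(164 − 2.5×20)×25 = 5700 mm²; tension across gage: (56 − 1×20)×25 = 900 mm². R_n = min(0.6×450×5700, 0.6×350×8200) + 1.0×450×900 = min(1539, 1722) + 405 = 1944 kN. φR_n = 0.75 × 1944 = 1458.0 kN.
Governing: min(848.7, 1923.8, 1458.0) = 848.7 kN → bolt shear.

848.7 kN (bolt shear governs)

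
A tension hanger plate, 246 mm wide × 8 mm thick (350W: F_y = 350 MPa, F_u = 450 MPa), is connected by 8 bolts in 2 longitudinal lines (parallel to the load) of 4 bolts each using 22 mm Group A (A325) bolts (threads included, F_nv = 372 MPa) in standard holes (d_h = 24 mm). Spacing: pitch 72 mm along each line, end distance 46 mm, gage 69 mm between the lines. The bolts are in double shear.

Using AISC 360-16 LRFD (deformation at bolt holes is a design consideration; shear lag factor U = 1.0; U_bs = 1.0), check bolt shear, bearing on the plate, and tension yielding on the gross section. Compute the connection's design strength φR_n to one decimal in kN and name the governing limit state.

Bolt shear: A_b = π(22)²/4 = 380.13 mm². φR_n = 0.75 × 372 × 380.13 × 8 × 2 = 1696.9 kN.
Bearing (8 mm plate, F_u = 450 MPa): end bolts L_c = 46 − 24/2 = 34, R_n = min(1.2×34×8×450, 2.4×22×8×450) = 146.88 kN/bolt; interior L_c = 72 − 24 = 48, R_n = 190.08 kN/bolt. φR_n = 0.75 × (2×146.88 + 6×190.08) = 1075.7 kN.
Tension yield (gross): A_g = 246×8 = 1968 mm². φR_n = 0.90 × 350 × 1968 = 619.9 kN.
Governing: min(1696.9, 1075.7, 619.9) = 619.9 kN → gross-section yield.

619.9 kN (gross-section yield governs)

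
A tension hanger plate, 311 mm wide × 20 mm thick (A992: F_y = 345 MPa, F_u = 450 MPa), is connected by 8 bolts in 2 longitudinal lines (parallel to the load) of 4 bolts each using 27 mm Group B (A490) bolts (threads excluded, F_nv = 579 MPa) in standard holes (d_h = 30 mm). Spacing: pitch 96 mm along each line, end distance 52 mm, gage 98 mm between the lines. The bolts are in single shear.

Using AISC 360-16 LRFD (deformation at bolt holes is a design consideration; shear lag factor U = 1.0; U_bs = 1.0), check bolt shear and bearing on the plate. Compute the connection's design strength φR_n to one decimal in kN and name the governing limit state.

Bolt shear: A_b = π(27)²/4 = 572.56 mm². φR_n = 0.75 × 579 × 572.56 × 8 × 1 = 1989.1 kN.
Bearing (20 mm plate, F_u = 450 MPa): end bolts L_c = 52 − 30/2 = 37, R_n = min(1.2×37×20×450, 2.4×27×20×450) = 399.6 kN/bolt; interior L_c = 96 − 30 = 66, R_n = 583.2 kN/bolt. φR_n = 0.75 × (2×399.6 + 6×583.2) = 3223.8 kN.
Governing: min(1989.1, 3223.8) = 1989.1 kN → bolt shear.

1989.1 kN (bolt shear governs)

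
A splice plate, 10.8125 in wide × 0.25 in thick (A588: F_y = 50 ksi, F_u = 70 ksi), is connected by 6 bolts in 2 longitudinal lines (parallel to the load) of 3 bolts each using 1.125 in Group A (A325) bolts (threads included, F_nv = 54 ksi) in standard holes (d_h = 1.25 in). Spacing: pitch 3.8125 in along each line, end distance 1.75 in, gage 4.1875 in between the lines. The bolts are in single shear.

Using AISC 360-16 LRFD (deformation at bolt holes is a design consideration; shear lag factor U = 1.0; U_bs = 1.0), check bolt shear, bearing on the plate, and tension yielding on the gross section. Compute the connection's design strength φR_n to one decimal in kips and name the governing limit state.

121.6 kips (gross-section yield governs)

Bolt shear: A_b = π(1.125)²/4 = 0.99402 in². φR_n = 0.75 × 54 × 0.99402 × 6 × 1 = 241.5 kips.
Bearing (0.25 in plate, F_u = 70 ksi): end bolts L_c = 1.75 − 1.25/2 = 1.125, R_n = min(1.2×1.125×0.25×70, 2.4×1.125×0.25×70) = 23.625 kips/bolt; interior L_c = 3.8125 − 1.25 = 2.5625, R_n = 47.25 kips/bolt. φR_n = 0.75 × (2×23.625 + 4×47.25) = 177.2 kips.
Tension yield (gross): A_g = 10.8125×0.25 = 2.7031 in². φR_n = 0.90 × 50 × 2.7031 = 121.6 kips.
Governing: min(241.5, 177.2, 121.6) = 121.6 kips → gross-section yield.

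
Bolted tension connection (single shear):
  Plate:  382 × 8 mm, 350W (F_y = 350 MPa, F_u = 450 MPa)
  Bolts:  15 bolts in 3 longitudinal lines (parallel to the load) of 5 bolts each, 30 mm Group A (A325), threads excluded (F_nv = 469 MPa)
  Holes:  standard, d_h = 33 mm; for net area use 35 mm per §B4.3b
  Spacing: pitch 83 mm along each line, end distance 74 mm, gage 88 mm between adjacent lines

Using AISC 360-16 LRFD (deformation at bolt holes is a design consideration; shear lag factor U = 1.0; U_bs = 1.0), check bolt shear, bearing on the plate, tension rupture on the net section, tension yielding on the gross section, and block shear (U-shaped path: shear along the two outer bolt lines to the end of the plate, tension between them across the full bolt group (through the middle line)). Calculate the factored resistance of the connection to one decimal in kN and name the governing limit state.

747.9 kN (net-section rupture governs)

Bolt shear: A_b = π(30)²/4 = 706.86 mm². φR_n = 0.75 × 469 × 706.86 × 15 × 1 = 3729.6 kN.
Bearing (8 mm plate, F_u = 450 MPa): end bolts L_c = 74 − 33/2 = 57.5, R_n = min(1.2×57.5×8×450, 2.4×30×8×450) = 248.4 kN/bolt; interior L_c = 83 − 33 = 50, R_n = 216 kN/bolt. φR_n = 0.75 × (3×248.4 + 12×216) = 2502.9 kN.
Tension rupture (net): A_n = (382 − 3×35)×8 = 2216 mm² (U = 1.0, A_e = A_n). φR_n = 0.75 × 450 × 2216 = 747.9 kN.
Tension yield (gross): A_g = 382×8 = 3056 mm². φR_n = 0.90 × 350 × 3056 = 962.6 kN.
Block shear: shear path 2×[74+4×83] = 2×406 mm, A_gv = 6496, A_nv = 2×(406 − 4.5×35)×8 = 3976 mm²; tension across gage: (176 − 2×35)×8 = 848 mm². R_n = min(0.6×450×3976, 0.6×350×6496) + 1.0×450×848 = min(1073.5, 1364.2) + 381.6 = 1455.1 kN. φR_n = 0.75 × 1455.1 = 1091.3 kN.
Governing: min(3729.6, 2502.9, 747.9, 962.6, 1091.3) = 747.9 kN → net-section rupture.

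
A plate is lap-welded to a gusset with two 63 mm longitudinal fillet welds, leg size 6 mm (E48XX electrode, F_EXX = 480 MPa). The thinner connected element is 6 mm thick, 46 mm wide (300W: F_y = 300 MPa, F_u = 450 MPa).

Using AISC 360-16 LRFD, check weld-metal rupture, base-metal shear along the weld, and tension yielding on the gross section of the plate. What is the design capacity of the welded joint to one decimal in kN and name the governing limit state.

Weld metal: throat = 0.707×6 = 4.242 mm, L = 2×63 = 126 mm. φR_n = 0.75 × 0.6 × 480 × 4.242 × 126 = 115.5 kN.
Base metal shear (6 mm plate): yield φR_n = 1.0×0.6×300×6×126 = 136.1 kN; rupture φR_n = 0.75×0.6×450×6×126 = 153.1 kN; take 136.1 kN (yield).
Tension yield (gross): A_g = 46×6 = 276 mm². φR_n = 0.90 × 300 × 276 = 74.5 kN.
Governing: min(115.5, 136.1, 74.5) = 74.5 kN → gross-section yield.

74.5 kN (gross-section yield governs)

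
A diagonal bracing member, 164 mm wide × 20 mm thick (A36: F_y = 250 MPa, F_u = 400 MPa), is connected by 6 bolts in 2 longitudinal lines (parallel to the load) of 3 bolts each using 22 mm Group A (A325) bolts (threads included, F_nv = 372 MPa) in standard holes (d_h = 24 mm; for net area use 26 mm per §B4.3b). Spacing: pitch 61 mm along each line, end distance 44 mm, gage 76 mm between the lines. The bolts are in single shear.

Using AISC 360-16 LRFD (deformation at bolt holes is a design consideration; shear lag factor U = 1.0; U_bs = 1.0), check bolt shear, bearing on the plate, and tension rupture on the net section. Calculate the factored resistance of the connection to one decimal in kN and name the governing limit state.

636.3 kN (bolt shear governs)

Bolt shear: A_b = π(22)²/4 = 380.13 mm². φR_n = 0.75 × 372 × 380.13 × 6 × 1 = 636.3 kN.
Bearing (20 mm plate, F_u = 400 MPa): end bolts L_c = 44 − 24/2 = 32, R_n = min(1.2×32×20×400, 2.4×22×20×400) = 307.2 kN/bolt; interior L_c = 61 − 24 = 37, R_n = 355.2 kN/bolt. φR_n = 0.75 × (2×307.2 + 4×355.2) = 1526.4 kN.
Tension rupture (net): A_n = (164 − 2×26)×20 = 2240 mm² (U = 1.0, A_e = A_n). φR_n = 0.75 × 400 × 2240 = 672.0 kN.
Governing: min(636.3, 1526.4, 672.0) = 636.3 kN → bolt shear.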